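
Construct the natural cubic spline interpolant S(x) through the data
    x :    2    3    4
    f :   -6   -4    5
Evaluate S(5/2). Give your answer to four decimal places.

-5.6563

With σ_i denoting the second derivative at x_i, h_i = 1, 1, and Δ_i = (y_(i+1) − y_i)/h_i = 2, 9:
  1·σ_0 + 4·σ_1 + 1·σ_2 = 6(Δ_1 - Δ_0) = 42
Natural end conditions: σ_0 = σ_2 = 0.
Solving: σ_0 = 0, σ_1 = 21/2, σ_2 = 0.
On [2, 3], S(x) = -6 + 1/4·(x - 2) + 0·(x - 2)² + 7/4·(x - 2)³.
With (x - 2) = 1/2: S(5/2) = -181/32.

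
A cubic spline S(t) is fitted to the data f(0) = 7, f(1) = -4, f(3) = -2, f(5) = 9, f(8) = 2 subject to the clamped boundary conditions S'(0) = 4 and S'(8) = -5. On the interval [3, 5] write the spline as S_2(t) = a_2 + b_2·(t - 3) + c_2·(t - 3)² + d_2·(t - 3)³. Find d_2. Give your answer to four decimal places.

Put m_i = S'' at the i-th knot. Here h = (1, 2, 2, 3) and Δ = (-11, 1, 11/2, -7/3), so the interior equations h_(i-1)·m_(i-1) + 2(h_(i-1)+h_i)·m_i + h_i·m_(i+1) = 6(Δ_i − Δ_(i-1)) read
  1·m_0 + 6·m_1 + 2·m_2 = 6(Δ_1 - Δ_0) = 72
  2·m_1 + 8·m_2 + 2·m_3 = 6(Δ_2 - Δ_1) = 27
  2·m_2 + 10·m_3 + 3·m_4 = 6(Δ_3 - Δ_2) = -47
Clamped end conditions give two more equations: 2h_0·m_0 + h_0·m_1 = 6(Δ_0 - S'(0)) = -90 and h_3·m_3 + 2h_3·m_4 = 6(S'(8) - Δ_3) = -16.
Solving the tridiagonal system: m_0 = -11831/212, m_1 = 2291/106, m_2 = -397/424, m_3 = -463/106, m_4 = -307/636.
On [3, 5], with S_2(t) = a_2 + b_2·(t - 3) + c_2·(t - 3)² + d_2·(t - 3)³: c_2 = m_2/2 = -397/848, d_2 = (m_3 - m_2)/(6h_2) = -485/1696, b_2 = Δ_2 - h_2(2m_2 + m_3)/6 = 1607/212.

-0.2860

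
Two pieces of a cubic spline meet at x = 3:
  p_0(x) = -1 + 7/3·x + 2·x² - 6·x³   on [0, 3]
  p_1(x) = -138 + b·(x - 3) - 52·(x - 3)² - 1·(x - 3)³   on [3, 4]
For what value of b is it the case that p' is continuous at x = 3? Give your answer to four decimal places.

-147.6667

p_0'(x) = 7/3 + 4·x - 18·x², so p_0'(3) = -443/3. On the right, p_1'(3) = b, so b = -443/3.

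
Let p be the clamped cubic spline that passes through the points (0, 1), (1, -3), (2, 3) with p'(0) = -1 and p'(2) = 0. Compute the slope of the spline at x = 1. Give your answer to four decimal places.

Put m_i = p'' at the i-th knot. Here h = (1, 1) and Δ = (-4, 6), so the interior equations h_(i-1)·m_(i-1) + 2(h_(i-1)+h_i)·m_i + h_i·m_(i+1) = 6(Δ_i − Δ_(i-1)) read
  1·m_0 + 4·m_1 + 1·m_2 = 6(Δ_1 - Δ_0) = 60
Clamped end conditions give two more equations: 2h_0·m_0 + h_0·m_1 = 6(Δ_0 - p'(0)) = -18 and h_1·m_1 + 2h_1·m_2 = 6(p'(2) - Δ_1) = -36.
Forward elimination and back-substitution give m_0 = -47/2, m_1 = 29, m_2 = -65/2.
On [1, 2], p'(x) = b_1 + 2c_1·(x - 1) + 3d_1·(x - 1)² with b_1 = Δ_1 - h_1(2m_1 + m_2)/6 = 7/4, c_1 = m_1/2 = 29/2, d_1 = (m_2 - m_1)/(6h_1) = -41/4. So p'(1) = 7/4.

1.7500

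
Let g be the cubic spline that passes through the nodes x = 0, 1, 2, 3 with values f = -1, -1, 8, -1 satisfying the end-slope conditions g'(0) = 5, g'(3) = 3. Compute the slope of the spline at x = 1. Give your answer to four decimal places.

Put m_i = g'' at the i-th knot. Here h = (1, 1, 1) and Δ = (0, 9, -9), so the interior equations h_(i-1)·m_(i-1) + 2(h_(i-1)+h_i)·m_i + h_i·m_(i+1) = 6(Δ_i − Δ_(i-1)) read
  1·m_0 + 4·m_1 + 1·m_2 = 6(Δ_1 - Δ_0) = 54
  1·m_1 + 4·m_2 + 1·m_3 = 6(Δ_2 - Δ_1) = -108
Clamped end conditions give two more equations: 2h_0·m_0 + h_0·m_1 = 6(Δ_0 - g'(0)) = -30 and h_2·m_2 + 2h_2·m_3 = 6(g'(3) - Δ_2) = 72.
Hence m_0 = -482/15, m_1 = 514/15, m_2 = -764/15, m_3 = 922/15.
On [1, 2], g'(x) = b_1 + 2c_1·(x - 1) + 3d_1·(x - 1)² with b_1 = Δ_1 - h_1(2m_1 + m_2)/6 = 91/15, c_1 = m_1/2 = 257/15, d_1 = (m_2 - m_1)/(6h_1) = -71/5. So g'(1) = 91/15.

6.0667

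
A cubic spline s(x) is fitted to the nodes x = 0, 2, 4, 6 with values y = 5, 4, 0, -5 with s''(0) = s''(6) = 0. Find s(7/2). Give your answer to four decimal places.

Let m_i = s''(x_i). Step sizes h_i = 2, 2, 2; slopes of the chords Δ_i = (y_(i+1) - y_i)/h_i = -1/2, -2, -5/2.
  2·m_0 + 8·m_1 + 2·m_2 = 6(Δ_1 - Δ_0) = -9
  2·m_1 + 8·m_2 + 2·m_3 = 6(Δ_2 - Δ_1) = -3
Natural end conditions: m_0 = m_3 = 0.
Solving: m_0 = 0, m_1 = -11/10, m_2 = -1/10, m_3 = 0.
On [2, 4], s(x) = 4 - 37/30·(x - 2) - 11/20·(x - 2)² + 1/12·(x - 2)³.
With (x - 2) = 3/2: s(7/2) = 191/160.

1.1938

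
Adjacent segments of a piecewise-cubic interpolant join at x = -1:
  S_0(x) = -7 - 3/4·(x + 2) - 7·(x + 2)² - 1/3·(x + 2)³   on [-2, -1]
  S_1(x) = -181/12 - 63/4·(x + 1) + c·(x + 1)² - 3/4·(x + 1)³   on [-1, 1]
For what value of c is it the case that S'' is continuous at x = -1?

S_0''(x) = -14 - 2·(x + 2), so S_0''(-1) = -16. On the right, S_1''(-1) = 2c, so c = -8.

-8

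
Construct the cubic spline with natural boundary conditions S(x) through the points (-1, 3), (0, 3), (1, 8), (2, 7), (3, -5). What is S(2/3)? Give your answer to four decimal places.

6.3439

With m_i denoting the second derivative at x_i, h_i = 1, 1, 1, 1, and Δ_i = (y_(i+1) − y_i)/h_i = 0, 5, -1, -12:
  1·m_0 + 4·m_1 + 1·m_2 = 6(Δ_1 - Δ_0) = 30
  1·m_1 + 4·m_2 + 1·m_3 = 6(Δ_2 - Δ_1) = -36
  1·m_2 + 4·m_3 + 1·m_4 = 6(Δ_3 - Δ_2) = -66
Natural end conditions: m_0 = m_4 = 0.
Hence m_0 = 0, m_1 = 66/7, m_2 = -54/7, m_3 = -102/7, m_4 = 0.
On [0, 1], S(x) = 3 + 22/7·x + 33/7·x² - 20/7·x³.
With x = 2/3: S(2/3) = 1199/189.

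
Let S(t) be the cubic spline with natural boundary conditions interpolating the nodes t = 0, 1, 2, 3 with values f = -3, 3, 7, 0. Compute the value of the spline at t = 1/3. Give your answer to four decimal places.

-1.0593

Put M_i = S'' at the i-th knot. Here h = (1, 1, 1) and Δ = (6, 4, -7), so the interior equations h_(i-1)·M_(i-1) + 2(h_(i-1)+h_i)·M_i + h_i·M_(i+1) = 6(Δ_i − Δ_(i-1)) read
  1·M_0 + 4·M_1 + 1·M_2 = 6(Δ_1 - Δ_0) = -12
  1·M_1 + 4·M_2 + 1·M_3 = 6(Δ_2 - Δ_1) = -66
Natural end conditions: M_0 = M_3 = 0.
Hence M_0 = 0, M_1 = 6/5, M_2 = -84/5, M_3 = 0.
On [0, 1], S(t) = -3 + 29/5·t + 0·t² + 1/5·t³.
With t = 1/3: S(1/3) = -143/135.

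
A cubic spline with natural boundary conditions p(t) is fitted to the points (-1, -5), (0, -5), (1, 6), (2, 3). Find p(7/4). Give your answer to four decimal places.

Let M_i = p''(x_i). Step sizes h_i = 1, 1, 1; slopes of the chords Δ_i = (y_(i+1) - y_i)/h_i = 0, 11, -3.
  1·M_0 + 4·M_1 + 1·M_2 = 6(Δ_1 - Δ_0) = 66
  1·M_1 + 4·M_2 + 1·M_3 = 6(Δ_2 - Δ_1) = -84
Natural end conditions: M_0 = M_3 = 0.
Solving: M_0 = 0, M_1 = 116/5, M_2 = -134/5, M_3 = 0.
On [1, 2], p(t) = 6 + 89/15·(t - 1) - 67/5·(t - 1)² + 67/15·(t - 1)³.
With (t - 1) = 3/4: p(7/4) = 307/64.

4.7969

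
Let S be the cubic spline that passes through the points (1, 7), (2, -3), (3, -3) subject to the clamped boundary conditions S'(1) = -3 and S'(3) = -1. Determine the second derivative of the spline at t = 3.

-17

Write M_i for S''(x_i). With h_i = 1, 1 and divided differences Δ_i = -10, 0, the continuity of S' gives the tridiagonal system
  1·M_0 + 4·M_1 + 1·M_2 = 6(Δ_1 - Δ_0) = 60
Clamped end conditions give two more equations: 2h_0·M_0 + h_0·M_1 = 6(Δ_0 - S'(1)) = -42 and h_1·M_1 + 2h_1·M_2 = 6(S'(3) - Δ_1) = -6.
Forward elimination and back-substitution give M_0 = -35, M_1 = 28, M_2 = -17.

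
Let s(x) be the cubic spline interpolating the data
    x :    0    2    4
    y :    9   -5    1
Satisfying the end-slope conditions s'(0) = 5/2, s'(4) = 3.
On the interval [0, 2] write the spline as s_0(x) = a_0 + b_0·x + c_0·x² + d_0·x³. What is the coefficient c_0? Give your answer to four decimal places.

-10.8125

Let m_i = s''(x_i). Step sizes h_i = 2, 2; slopes of the chords Δ_i = (y_(i+1) - y_i)/h_i = -7, 3.
  2·m_0 + 8·m_1 + 2·m_2 = 6(Δ_1 - Δ_0) = 60
Clamped end conditions give two more equations: 2h_0·m_0 + h_0·m_1 = 6(Δ_0 - s'(0)) = -57 and h_1·m_1 + 2h_1·m_2 = 6(s'(4) - Δ_1) = 0.
Solving: m_0 = -173/8, m_1 = 59/4, m_2 = -59/8.
On [0, 2], with s_0(x) = a_0 + b_0·x + c_0·x² + d_0·x³: c_0 = m_0/2 = -173/16, d_0 = (m_1 - m_0)/(6h_0) = 97/32, b_0 = Δ_0 - h_0(2m_0 + m_1)/6 = 5/2.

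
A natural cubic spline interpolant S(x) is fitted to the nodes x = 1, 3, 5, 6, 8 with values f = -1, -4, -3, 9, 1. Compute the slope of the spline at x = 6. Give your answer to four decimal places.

Put M_i = S'' at the i-th knot. Here h = (2, 2, 1, 2) and Δ = (-3/2, 1/2, 12, -4), so the interior equations h_(i-1)·M_(i-1) + 2(h_(i-1)+h_i)·M_i + h_i·M_(i+1) = 6(Δ_i − Δ_(i-1)) read
  2·M_0 + 8·M_1 + 2·M_2 = 6(Δ_1 - Δ_0) = 12
  2·M_1 + 6·M_2 + 1·M_3 = 6(Δ_2 - Δ_1) = 69
  1·M_2 + 6·M_3 + 2·M_4 = 6(Δ_3 - Δ_2) = -96
Natural end conditions: M_0 = M_4 = 0.
Solving the tridiagonal system: M_0 = 0, M_1 = -75/32, M_2 = 123/8, M_3 = -297/16, M_4 = 0.
On [6, 8], S'(x) = b_3 + 2c_3·(x - 6) + 3d_3·(x - 6)² with b_3 = Δ_3 - h_3(2M_3 + M_4)/6 = 67/8, c_3 = M_3/2 = -297/32, d_3 = (M_4 - M_3)/(6h_3) = 99/64. So S'(6) = 67/8.

8.3750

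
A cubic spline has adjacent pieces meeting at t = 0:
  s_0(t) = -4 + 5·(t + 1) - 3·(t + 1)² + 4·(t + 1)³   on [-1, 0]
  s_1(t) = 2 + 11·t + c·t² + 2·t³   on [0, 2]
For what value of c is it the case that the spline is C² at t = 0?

9

s_0''(t) = -6 + 24·(t + 1), so s_0''(0) = 18. On the right, s_1''(0) = 2c, so c = 9.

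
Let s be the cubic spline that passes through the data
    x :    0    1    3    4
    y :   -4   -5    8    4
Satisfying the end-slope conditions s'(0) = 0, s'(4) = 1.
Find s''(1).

16

With M_i denoting the second derivative at x_i, h_i = 1, 2, 1, and Δ_i = (y_(i+1) − y_i)/h_i = -1, 13/2, -4:
  1·M_0 + 6·M_1 + 2·M_2 = 6(Δ_1 - Δ_0) = 45
  2·M_1 + 6·M_2 + 1·M_3 = 6(Δ_2 - Δ_1) = -63
Clamped end conditions give two more equations: 2h_0·M_0 + h_0·M_1 = 6(Δ_0 - s'(0)) = -6 and h_2·M_2 + 2h_2·M_3 = 6(s'(4) - Δ_2) = 30.
Solving: M_0 = -11, M_1 = 16, M_2 = -20, M_3 = 25.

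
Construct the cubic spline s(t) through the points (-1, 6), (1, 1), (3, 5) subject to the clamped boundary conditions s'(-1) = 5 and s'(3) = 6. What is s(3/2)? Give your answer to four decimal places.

With M_i denoting the second derivative at x_i, h_i = 2, 2, and Δ_i = (y_(i+1) − y_i)/h_i = -5/2, 2:
  2·M_0 + 8·M_1 + 2·M_2 = 6(Δ_1 - Δ_0) = 27
Clamped end conditions give two more equations: 2h_0·M_0 + h_0·M_1 = 6(Δ_0 - s'(-1)) = -45 and h_1·M_1 + 2h_1·M_2 = 6(s'(3) - Δ_1) = 24.
Hence M_0 = -115/8, M_1 = 25/4, M_2 = 23/8.
On [1, 3], s(t) = 1 - 25/8·(t - 1) + 25/8·(t - 1)² - 9/32·(t - 1)³.
With (t - 1) = 1/2: s(3/2) = 47/256.

0.1836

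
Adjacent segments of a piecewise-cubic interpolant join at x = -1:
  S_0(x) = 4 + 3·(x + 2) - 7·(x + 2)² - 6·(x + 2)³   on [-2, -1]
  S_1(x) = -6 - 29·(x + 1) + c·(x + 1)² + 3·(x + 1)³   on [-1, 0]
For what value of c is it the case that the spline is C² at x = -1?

-25

S_0''(x) = -14 - 36·(x + 2), so S_0''(-1) = -50. On the right, S_1''(-1) = 2c, so c = -25.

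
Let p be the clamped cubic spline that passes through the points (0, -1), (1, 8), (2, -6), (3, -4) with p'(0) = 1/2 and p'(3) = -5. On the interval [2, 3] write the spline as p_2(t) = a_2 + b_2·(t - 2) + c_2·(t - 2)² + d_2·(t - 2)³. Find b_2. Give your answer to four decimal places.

-7.2333

Write M_i for p''(x_i). With h_i = 1, 1, 1 and divided differences Δ_i = 9, -14, 2, the continuity of p' gives the tridiagonal system
  1·M_0 + 4·M_1 + 1·M_2 = 6(Δ_1 - Δ_0) = -138
  1·M_1 + 4·M_2 + 1·M_3 = 6(Δ_2 - Δ_1) = 96
Clamped end conditions give two more equations: 2h_0·M_0 + h_0·M_1 = 6(Δ_0 - p'(0)) = 51 and h_2·M_2 + 2h_2·M_3 = 6(p'(3) - Δ_2) = -42.
Solving: M_0 = 842/15, M_1 = -919/15, M_2 = 764/15, M_3 = -697/15.
On [2, 3], with p_2(t) = a_2 + b_2·(t - 2) + c_2·(t - 2)² + d_2·(t - 2)³: c_2 = M_2/2 = 382/15, d_2 = (M_3 - M_2)/(6h_2) = -487/30, b_2 = Δ_2 - h_2(2M_2 + M_3)/6 = -217/30.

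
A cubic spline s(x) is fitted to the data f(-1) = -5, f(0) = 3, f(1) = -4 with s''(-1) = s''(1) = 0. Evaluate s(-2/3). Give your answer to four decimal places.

Let m_i = s''(x_i). Step sizes h_i = 1, 1; slopes of the chords Δ_i = (y_(i+1) - y_i)/h_i = 8, -7.
  1·m_0 + 4·m_1 + 1·m_2 = 6(Δ_1 - Δ_0) = -90
Natural end conditions: m_0 = m_2 = 0.
Solving the tridiagonal system: m_0 = 0, m_1 = -45/2, m_2 = 0.
On [-1, 0], s(x) = -5 + 47/4·(x + 1) + 0·(x + 1)² - 15/4·(x + 1)³.
With (x + 1) = 1/3: s(-2/3) = -11/9.

-1.2222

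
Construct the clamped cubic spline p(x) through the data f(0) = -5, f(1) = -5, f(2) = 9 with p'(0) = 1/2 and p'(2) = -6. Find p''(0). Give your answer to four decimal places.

Put M_i = p'' at the i-th knot. Here h = (1, 1) and Δ = (0, 14), so the interior equations h_(i-1)·M_(i-1) + 2(h_(i-1)+h_i)·M_i + h_i·M_(i+1) = 6(Δ_i − Δ_(i-1)) read
  1·M_0 + 4·M_1 + 1·M_2 = 6(Δ_1 - Δ_0) = 84
Clamped end conditions give two more equations: 2h_0·M_0 + h_0·M_1 = 6(Δ_0 - p'(0)) = -3 and h_1·M_1 + 2h_1·M_2 = 6(p'(2) - Δ_1) = -120.
Hence M_0 = -103/4, M_1 = 97/2, M_2 = -337/4.

-25.7500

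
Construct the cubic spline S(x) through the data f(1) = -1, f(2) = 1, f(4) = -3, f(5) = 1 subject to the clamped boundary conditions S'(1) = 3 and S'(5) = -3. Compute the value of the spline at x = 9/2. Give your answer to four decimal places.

-0.1107

With M_i denoting the second derivative at x_i, h_i = 1, 2, 1, and Δ_i = (y_(i+1) − y_i)/h_i = 2, -2, 4:
  1·M_0 + 6·M_1 + 2·M_2 = 6(Δ_1 - Δ_0) = -24
  2·M_1 + 6·M_2 + 1·M_3 = 6(Δ_2 - Δ_1) = 36
Clamped end conditions give two more equations: 2h_0·M_0 + h_0·M_1 = 6(Δ_0 - S'(1)) = -6 and h_2·M_2 + 2h_2·M_3 = 6(S'(5) - Δ_2) = -42.
Forward elimination and back-substitution give M_0 = 48/35, M_1 = -306/35, M_2 = 474/35, M_3 = -972/35.
On [4, 5], S(x) = -3 + 144/35·(x - 4) + 237/35·(x - 4)² - 241/35·(x - 4)³.
With (x - 4) = 1/2: S(9/2) = -31/280.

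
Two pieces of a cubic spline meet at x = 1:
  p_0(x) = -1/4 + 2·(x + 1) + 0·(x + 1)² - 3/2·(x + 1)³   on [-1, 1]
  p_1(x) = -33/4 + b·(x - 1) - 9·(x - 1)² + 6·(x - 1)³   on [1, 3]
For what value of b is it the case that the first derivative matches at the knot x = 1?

-16

p_0'(x) = 2 + 0·(x + 1) - 9/2·(x + 1)², so p_0'(1) = -16. On the right, p_1'(1) = b, so b = -16.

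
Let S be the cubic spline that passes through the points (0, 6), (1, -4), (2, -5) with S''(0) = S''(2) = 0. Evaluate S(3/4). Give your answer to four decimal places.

-2.2383

Put σ_i = S'' at the i-th knot. Here h = (1, 1) and Δ = (-10, -1), so the interior equations h_(i-1)·σ_(i-1) + 2(h_(i-1)+h_i)·σ_i + h_i·σ_(i+1) = 6(Δ_i − Δ_(i-1)) read
  1·σ_0 + 4·σ_1 + 1·σ_2 = 6(Δ_1 - Δ_0) = 54
Natural end conditions: σ_0 = σ_2 = 0.
Hence σ_0 = 0, σ_1 = 27/2, σ_2 = 0.
On [0, 1], S(t) = 6 - 49/4·t + 0·t² + 9/4·t³.
With t = 3/4: S(3/4) = -573/256.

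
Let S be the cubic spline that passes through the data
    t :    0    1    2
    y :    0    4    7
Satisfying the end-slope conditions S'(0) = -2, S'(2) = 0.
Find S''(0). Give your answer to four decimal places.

20.5000

Write M_i for S''(x_i). With h_i = 1, 1 and divided differences Δ_i = 4, 3, the continuity of S' gives the tridiagonal system
  1·M_0 + 4·M_1 + 1·M_2 = 6(Δ_1 - Δ_0) = -6
Clamped end conditions give two more equations: 2h_0·M_0 + h_0·M_1 = 6(Δ_0 - S'(0)) = 36 and h_1·M_1 + 2h_1·M_2 = 6(S'(2) - Δ_1) = -18.
Hence M_0 = 41/2, M_1 = -5, M_2 = -13/2.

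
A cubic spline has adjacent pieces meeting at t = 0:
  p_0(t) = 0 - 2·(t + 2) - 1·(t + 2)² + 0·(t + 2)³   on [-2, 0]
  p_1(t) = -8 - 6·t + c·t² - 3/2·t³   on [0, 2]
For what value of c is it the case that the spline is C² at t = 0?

-1

p_0''(t) = -2 + 0·(t + 2), so p_0''(0) = -2. On the right, p_1''(0) = 2c, so c = -1.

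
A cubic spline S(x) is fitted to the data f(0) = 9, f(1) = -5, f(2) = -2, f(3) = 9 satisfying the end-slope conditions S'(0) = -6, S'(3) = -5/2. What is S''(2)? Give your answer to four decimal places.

16.3333

Write M_i for S''(x_i). With h_i = 1, 1, 1 and divided differences Δ_i = -14, 3, 11, the continuity of S' gives the tridiagonal system
  1·M_0 + 4·M_1 + 1·M_2 = 6(Δ_1 - Δ_0) = 102
  1·M_1 + 4·M_2 + 1·M_3 = 6(Δ_2 - Δ_1) = 48
Clamped end conditions give two more equations: 2h_0·M_0 + h_0·M_1 = 6(Δ_0 - S'(0)) = -48 and h_2·M_2 + 2h_2·M_3 = 6(S'(3) - Δ_2) = -81.
Solving the tridiagonal system: M_0 = -119/3, M_1 = 94/3, M_2 = 49/3, M_3 = -146/3.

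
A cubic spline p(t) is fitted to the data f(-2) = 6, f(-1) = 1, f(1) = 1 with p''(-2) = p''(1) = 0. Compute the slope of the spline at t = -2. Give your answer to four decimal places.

-5.8333

Put M_i = p'' at the i-th knot. Here h = (1, 2) and Δ = (-5, 0), so the interior equations h_(i-1)·M_(i-1) + 2(h_(i-1)+h_i)·M_i + h_i·M_(i+1) = 6(Δ_i − Δ_(i-1)) read
  1·M_0 + 6·M_1 + 2·M_2 = 6(Δ_1 - Δ_0) = 30
Natural end conditions: M_0 = M_2 = 0.
Solving the tridiagonal system: M_0 = 0, M_1 = 5, M_2 = 0.
On [-2, -1], p'(t) = b_0 + 2c_0·(t + 2) + 3d_0·(t + 2)² with b_0 = Δ_0 - h_0(2M_0 + M_1)/6 = -35/6, c_0 = M_0/2 = 0, d_0 = (M_1 - M_0)/(6h_0) = 5/6. So p'(-2) = -35/6.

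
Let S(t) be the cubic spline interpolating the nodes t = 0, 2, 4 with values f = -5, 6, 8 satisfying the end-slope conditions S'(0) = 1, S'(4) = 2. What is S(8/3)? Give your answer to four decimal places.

7.4444

Put M_i = S'' at the i-th knot. Here h = (2, 2) and Δ = (11/2, 1), so the interior equations h_(i-1)·M_(i-1) + 2(h_(i-1)+h_i)·M_i + h_i·M_(i+1) = 6(Δ_i − Δ_(i-1)) read
  2·M_0 + 8·M_1 + 2·M_2 = 6(Δ_1 - Δ_0) = -27
Clamped end conditions give two more equations: 2h_0·M_0 + h_0·M_1 = 6(Δ_0 - S'(0)) = 27 and h_1·M_1 + 2h_1·M_2 = 6(S'(4) - Δ_1) = 6.
Solving: M_0 = 83/8, M_1 = -29/4, M_2 = 41/8.
On [2, 4], S(t) = 6 + 33/8·(t - 2) - 29/8·(t - 2)² + 33/32·(t - 2)³.
With (t - 2) = 2/3: S(8/3) = 67/9.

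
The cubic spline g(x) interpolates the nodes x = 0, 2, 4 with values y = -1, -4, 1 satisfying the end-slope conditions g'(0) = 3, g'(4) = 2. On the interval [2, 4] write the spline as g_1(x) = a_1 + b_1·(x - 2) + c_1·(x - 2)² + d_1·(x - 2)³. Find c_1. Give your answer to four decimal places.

3.2500

With σ_i denoting the second derivative at x_i, h_i = 2, 2, and Δ_i = (y_(i+1) − y_i)/h_i = -3/2, 5/2:
  2·σ_0 + 8·σ_1 + 2·σ_2 = 6(Δ_1 - Δ_0) = 24
Clamped end conditions give two more equations: 2h_0·σ_0 + h_0·σ_1 = 6(Δ_0 - g'(0)) = -27 and h_1·σ_1 + 2h_1·σ_2 = 6(g'(4) - Δ_1) = -3.
Forward elimination and back-substitution give σ_0 = -10, σ_1 = 13/2, σ_2 = -4.
On [2, 4], with g_1(x) = a_1 + b_1·(x - 2) + c_1·(x - 2)² + d_1·(x - 2)³: c_1 = σ_1/2 = 13/4, d_1 = (σ_2 - σ_1)/(6h_1) = -7/8, b_1 = Δ_1 - h_1(2σ_1 + σ_2)/6 = -1/2.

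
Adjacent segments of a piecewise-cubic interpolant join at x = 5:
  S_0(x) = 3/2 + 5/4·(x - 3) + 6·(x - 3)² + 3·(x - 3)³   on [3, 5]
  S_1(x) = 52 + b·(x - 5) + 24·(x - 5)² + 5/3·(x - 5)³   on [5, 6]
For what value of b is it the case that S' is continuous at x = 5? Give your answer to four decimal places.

S_0'(x) = 5/4 + 12·(x - 3) + 9·(x - 3)², so S_0'(5) = 245/4. On the right, S_1'(5) = b, so b = 245/4.

61.2500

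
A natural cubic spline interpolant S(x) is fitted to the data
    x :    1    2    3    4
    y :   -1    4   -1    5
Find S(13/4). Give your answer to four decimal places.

-0.6813

With m_i denoting the second derivative at x_i, h_i = 1, 1, 1, and Δ_i = (y_(i+1) − y_i)/h_i = 5, -5, 6:
  1·m_0 + 4·m_1 + 1·m_2 = 6(Δ_1 - Δ_0) = -60
  1·m_1 + 4·m_2 + 1·m_3 = 6(Δ_2 - Δ_1) = 66
Natural end conditions: m_0 = m_3 = 0.
Forward elimination and back-substitution give m_0 = 0, m_1 = -102/5, m_2 = 108/5, m_3 = 0.
On [3, 4], S(x) = -1 - 6/5·(x - 3) + 54/5·(x - 3)² - 18/5·(x - 3)³.
With (x - 3) = 1/4: S(13/4) = -109/160.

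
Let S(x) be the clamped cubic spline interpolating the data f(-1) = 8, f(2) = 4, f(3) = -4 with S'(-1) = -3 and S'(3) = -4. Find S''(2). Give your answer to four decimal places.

-9.5000

Write m_i for S''(x_i). With h_i = 3, 1 and divided differences Δ_i = -4/3, -8, the continuity of S' gives the tridiagonal system
  3·m_0 + 8·m_1 + 1·m_2 = 6(Δ_1 - Δ_0) = -40
Clamped end conditions give two more equations: 2h_0·m_0 + h_0·m_1 = 6(Δ_0 - S'(-1)) = 10 and h_1·m_1 + 2h_1·m_2 = 6(S'(3) - Δ_1) = 24.
Forward elimination and back-substitution give m_0 = 77/12, m_1 = -19/2, m_2 = 67/4.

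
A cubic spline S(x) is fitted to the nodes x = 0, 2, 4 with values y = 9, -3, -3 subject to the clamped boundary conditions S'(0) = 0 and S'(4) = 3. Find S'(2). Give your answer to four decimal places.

With M_i denoting the second derivative at x_i, h_i = 2, 2, and Δ_i = (y_(i+1) − y_i)/h_i = -6, 0:
  2·M_0 + 8·M_1 + 2·M_2 = 6(Δ_1 - Δ_0) = 36
Clamped end conditions give two more equations: 2h_0·M_0 + h_0·M_1 = 6(Δ_0 - S'(0)) = -36 and h_1·M_1 + 2h_1·M_2 = 6(S'(4) - Δ_1) = 18.
Forward elimination and back-substitution give M_0 = -51/4, M_1 = 15/2, M_2 = 3/4.
On [2, 4], S'(x) = b_1 + 2c_1·(x - 2) + 3d_1·(x - 2)² with b_1 = Δ_1 - h_1(2M_1 + M_2)/6 = -21/4, c_1 = M_1/2 = 15/4, d_1 = (M_2 - M_1)/(6h_1) = -9/16. So S'(2) = -21/4.

-5.2500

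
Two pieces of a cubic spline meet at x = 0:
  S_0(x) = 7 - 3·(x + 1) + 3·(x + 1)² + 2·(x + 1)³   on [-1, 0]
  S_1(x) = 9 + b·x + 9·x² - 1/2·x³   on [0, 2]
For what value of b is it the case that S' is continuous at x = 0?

9

S_0'(x) = -3 + 6·(x + 1) + 6·(x + 1)², so S_0'(0) = 9. On the right, S_1'(0) = b, so b = 9.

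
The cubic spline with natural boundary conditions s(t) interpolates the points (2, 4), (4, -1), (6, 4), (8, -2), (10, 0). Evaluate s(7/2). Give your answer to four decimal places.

Let σ_i = s''(x_i). Step sizes h_i = 2, 2, 2, 2; slopes of the chords Δ_i = (y_(i+1) - y_i)/h_i = -5/2, 5/2, -3, 1.
  2·σ_0 + 8·σ_1 + 2·σ_2 = 6(Δ_1 - Δ_0) = 30
  2·σ_1 + 8·σ_2 + 2·σ_3 = 6(Δ_2 - Δ_1) = -33
  2·σ_2 + 8·σ_3 + 2·σ_4 = 6(Δ_3 - Δ_2) = 24
Natural end conditions: σ_0 = σ_4 = 0.
Hence σ_0 = 0, σ_1 = 303/56, σ_2 = -93/14, σ_3 = 261/56, σ_4 = 0.
On [2, 4], s(t) = 4 - 241/56·(t - 2) + 0·(t - 2)² + 101/224·(t - 2)³.
With (t - 2) = 3/2: s(7/2) = -239/256.

-0.9336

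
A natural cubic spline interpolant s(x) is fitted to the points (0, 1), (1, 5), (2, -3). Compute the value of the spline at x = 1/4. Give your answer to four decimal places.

With M_i denoting the second derivative at x_i, h_i = 1, 1, and Δ_i = (y_(i+1) − y_i)/h_i = 4, -8:
  1·M_0 + 4·M_1 + 1·M_2 = 6(Δ_1 - Δ_0) = -72
Natural end conditions: M_0 = M_2 = 0.
Solving the tridiagonal system: M_0 = 0, M_1 = -18, M_2 = 0.
On [0, 1], s(x) = 1 + 7·x + 0·x² - 3·x³.
With x = 1/4: s(1/4) = 173/64.

2.7031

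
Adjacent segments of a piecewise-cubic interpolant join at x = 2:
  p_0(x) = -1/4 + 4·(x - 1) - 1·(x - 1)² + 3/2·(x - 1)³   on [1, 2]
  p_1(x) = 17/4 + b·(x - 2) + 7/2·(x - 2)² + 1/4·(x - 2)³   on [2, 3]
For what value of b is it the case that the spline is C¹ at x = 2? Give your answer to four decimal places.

6.5000

p_0'(x) = 4 - 2·(x - 1) + 9/2·(x - 1)², so p_0'(2) = 13/2. On the right, p_1'(2) = b, so b = 13/2.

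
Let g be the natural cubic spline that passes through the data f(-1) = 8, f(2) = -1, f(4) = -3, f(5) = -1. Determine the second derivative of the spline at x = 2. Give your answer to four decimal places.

With M_i denoting the second derivative at x_i, h_i = 3, 2, 1, and Δ_i = (y_(i+1) − y_i)/h_i = -3, -1, 2:
  3·M_0 + 10·M_1 + 2·M_2 = 6(Δ_1 - Δ_0) = 12
  2·M_1 + 6·M_2 + 1·M_3 = 6(Δ_2 - Δ_1) = 18
Natural end conditions: M_0 = M_3 = 0.
Solving: M_0 = 0, M_1 = 9/14, M_2 = 39/14, M_3 = 0.

0.6429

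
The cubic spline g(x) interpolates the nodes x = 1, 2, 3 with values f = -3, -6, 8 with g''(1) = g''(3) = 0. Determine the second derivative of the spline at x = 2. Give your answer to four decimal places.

Put σ_i = g'' at the i-th knot. Here h = (1, 1) and Δ = (-3, 14), so the interior equations h_(i-1)·σ_(i-1) + 2(h_(i-1)+h_i)·σ_i + h_i·σ_(i+1) = 6(Δ_i − Δ_(i-1)) read
  1·σ_0 + 4·σ_1 + 1·σ_2 = 6(Δ_1 - Δ_0) = 102
Natural end conditions: σ_0 = σ_2 = 0.
Solving: σ_0 = 0, σ_1 = 51/2, σ_2 = 0.

25.5000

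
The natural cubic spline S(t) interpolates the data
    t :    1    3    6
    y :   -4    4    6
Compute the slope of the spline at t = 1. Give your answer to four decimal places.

Let M_i = S''(x_i). Step sizes h_i = 2, 3; slopes of the chords Δ_i = (y_(i+1) - y_i)/h_i = 4, 2/3.
  2·M_0 + 10·M_1 + 3·M_2 = 6(Δ_1 - Δ_0) = -20
Natural end conditions: M_0 = M_2 = 0.
Forward elimination and back-substitution give M_0 = 0, M_1 = -2, M_2 = 0.
On [1, 3], S'(t) = b_0 + 2c_0·(t - 1) + 3d_0·(t - 1)² with b_0 = Δ_0 - h_0(2M_0 + M_1)/6 = 14/3, c_0 = M_0/2 = 0, d_0 = (M_1 - M_0)/(6h_0) = -1/6. So S'(1) = 14/3.

4.6667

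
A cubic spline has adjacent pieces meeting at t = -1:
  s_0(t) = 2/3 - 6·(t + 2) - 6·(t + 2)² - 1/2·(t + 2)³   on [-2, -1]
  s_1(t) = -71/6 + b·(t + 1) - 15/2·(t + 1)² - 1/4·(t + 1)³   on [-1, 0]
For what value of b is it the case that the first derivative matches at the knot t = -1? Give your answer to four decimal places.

-19.5000

s_0'(t) = -6 - 12·(t + 2) - 3/2·(t + 2)², so s_0'(-1) = -39/2. On the right, s_1'(-1) = b, so b = -39/2.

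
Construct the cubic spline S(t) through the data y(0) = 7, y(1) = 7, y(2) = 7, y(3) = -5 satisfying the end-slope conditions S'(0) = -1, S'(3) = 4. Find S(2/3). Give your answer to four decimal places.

Put σ_i = S'' at the i-th knot. Here h = (1, 1, 1) and Δ = (0, 0, -12), so the interior equations h_(i-1)·σ_(i-1) + 2(h_(i-1)+h_i)·σ_i + h_i·σ_(i+1) = 6(Δ_i − Δ_(i-1)) read
  1·σ_0 + 4·σ_1 + 1·σ_2 = 6(Δ_1 - Δ_0) = 0
  1·σ_1 + 4·σ_2 + 1·σ_3 = 6(Δ_2 - Δ_1) = -72
Clamped end conditions give two more equations: 2h_0·σ_0 + h_0·σ_1 = 6(Δ_0 - S'(0)) = 6 and h_2·σ_2 + 2h_2·σ_3 = 6(S'(3) - Δ_2) = 96.
Forward elimination and back-substitution give σ_0 = -28/15, σ_1 = 146/15, σ_2 = -556/15, σ_3 = 998/15.
On [0, 1], S(t) = 7 - 1·t - 14/15·t² + 29/15·t³.
With t = 2/3: S(2/3) = 2629/405.

6.4914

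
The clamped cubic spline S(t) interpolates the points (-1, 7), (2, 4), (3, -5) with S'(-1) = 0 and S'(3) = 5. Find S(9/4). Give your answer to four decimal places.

Put m_i = S'' at the i-th knot. Here h = (3, 1) and Δ = (-1, -9), so the interior equations h_(i-1)·m_(i-1) + 2(h_(i-1)+h_i)·m_i + h_i·m_(i+1) = 6(Δ_i − Δ_(i-1)) read
  3·m_0 + 8·m_1 + 1·m_2 = 6(Δ_1 - Δ_0) = -48
Clamped end conditions give two more equations: 2h_0·m_0 + h_0·m_1 = 6(Δ_0 - S'(-1)) = -6 and h_1·m_1 + 2h_1·m_2 = 6(S'(3) - Δ_1) = 84.
Solving the tridiagonal system: m_0 = 25/4, m_1 = -29/2, m_2 = 197/4.
On [2, 3], S(t) = 4 - 99/8·(t - 2) - 29/4·(t - 2)² + 85/8·(t - 2)³.
With (t - 2) = 1/4: S(9/4) = 317/512.

0.6191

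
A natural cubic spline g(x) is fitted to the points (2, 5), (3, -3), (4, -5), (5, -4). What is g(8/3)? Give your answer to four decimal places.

-0.8519

Let σ_i = g''(x_i). Step sizes h_i = 1, 1, 1; slopes of the chords Δ_i = (y_(i+1) - y_i)/h_i = -8, -2, 1.
  1·σ_0 + 4·σ_1 + 1·σ_2 = 6(Δ_1 - Δ_0) = 36
  1·σ_1 + 4·σ_2 + 1·σ_3 = 6(Δ_2 - Δ_1) = 18
Natural end conditions: σ_0 = σ_3 = 0.
Forward elimination and back-substitution give σ_0 = 0, σ_1 = 42/5, σ_2 = 12/5, σ_3 = 0.
On [2, 3], g(x) = 5 - 47/5·(x - 2) + 0·(x - 2)² + 7/5·(x - 2)³.
With (x - 2) = 2/3: g(8/3) = -23/27.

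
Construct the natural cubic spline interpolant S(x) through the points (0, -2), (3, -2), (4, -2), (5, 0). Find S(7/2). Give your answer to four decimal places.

Put m_i = S'' at the i-th knot. Here h = (3, 1, 1) and Δ = (0, 0, 2), so the interior equations h_(i-1)·m_(i-1) + 2(h_(i-1)+h_i)·m_i + h_i·m_(i+1) = 6(Δ_i − Δ_(i-1)) read
  3·m_0 + 8·m_1 + 1·m_2 = 6(Δ_1 - Δ_0) = 0
  1·m_1 + 4·m_2 + 1·m_3 = 6(Δ_2 - Δ_1) = 12
Natural end conditions: m_0 = m_3 = 0.
Forward elimination and back-substitution give m_0 = 0, m_1 = -12/31, m_2 = 96/31, m_3 = 0.
On [3, 4], S(x) = -2 - 12/31·(x - 3) - 6/31·(x - 3)² + 18/31·(x - 3)³.
With (x - 3) = 1/2: S(7/2) = -269/124.

-2.1694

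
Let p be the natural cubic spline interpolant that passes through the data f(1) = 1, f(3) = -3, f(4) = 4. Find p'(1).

-5

Write m_i for p''(x_i). With h_i = 2, 1 and divided differences Δ_i = -2, 7, the continuity of p' gives the tridiagonal system
  2·m_0 + 6·m_1 + 1·m_2 = 6(Δ_1 - Δ_0) = 54
Natural end conditions: m_0 = m_2 = 0.
Solving: m_0 = 0, m_1 = 9, m_2 = 0.
On [1, 3], p'(x) = b_0 + 2c_0·(x - 1) + 3d_0·(x - 1)² with b_0 = Δ_0 - h_0(2m_0 + m_1)/6 = -5, c_0 = m_0/2 = 0, d_0 = (m_1 - m_0)/(6h_0) = 3/4. So p'(1) = -5.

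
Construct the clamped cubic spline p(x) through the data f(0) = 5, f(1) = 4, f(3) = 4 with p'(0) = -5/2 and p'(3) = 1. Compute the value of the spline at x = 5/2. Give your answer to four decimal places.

3.6875

Put M_i = p'' at the i-th knot. Here h = (1, 2) and Δ = (-1, 0), so the interior equations h_(i-1)·M_(i-1) + 2(h_(i-1)+h_i)·M_i + h_i·M_(i+1) = 6(Δ_i − Δ_(i-1)) read
  1·M_0 + 6·M_1 + 2·M_2 = 6(Δ_1 - Δ_0) = 6
Clamped end conditions give two more equations: 2h_0·M_0 + h_0·M_1 = 6(Δ_0 - p'(0)) = 9 and h_1·M_1 + 2h_1·M_2 = 6(p'(3) - Δ_1) = 6.
Solving the tridiagonal system: M_0 = 14/3, M_1 = -1/3, M_2 = 5/3.
On [1, 3], p(x) = 4 - 1/3·(x - 1) - 1/6·(x - 1)² + 1/6·(x - 1)³.
With (x - 1) = 3/2: p(5/2) = 59/16.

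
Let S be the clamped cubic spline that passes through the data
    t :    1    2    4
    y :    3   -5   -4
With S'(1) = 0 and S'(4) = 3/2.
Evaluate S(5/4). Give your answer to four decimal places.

Let M_i = S''(x_i). Step sizes h_i = 1, 2; slopes of the chords Δ_i = (y_(i+1) - y_i)/h_i = -8, 1/2.
  1·M_0 + 6·M_1 + 2·M_2 = 6(Δ_1 - Δ_0) = 51
Clamped end conditions give two more equations: 2h_0·M_0 + h_0·M_1 = 6(Δ_0 - S'(1)) = -48 and h_1·M_1 + 2h_1·M_2 = 6(S'(4) - Δ_1) = 6.
Solving: M_0 = -32, M_1 = 16, M_2 = -13/2.
On [1, 2], S(t) = 3 + 0·(t - 1) - 16·(t - 1)² + 8·(t - 1)³.
With (t - 1) = 1/4: S(5/4) = 17/8.

2.1250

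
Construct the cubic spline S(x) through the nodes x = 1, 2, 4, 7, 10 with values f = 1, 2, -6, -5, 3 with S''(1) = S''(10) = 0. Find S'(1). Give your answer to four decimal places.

Put M_i = S'' at the i-th knot. Here h = (1, 2, 3, 3) and Δ = (1, -4, 1/3, 8/3), so the interior equations h_(i-1)·M_(i-1) + 2(h_(i-1)+h_i)·M_i + h_i·M_(i+1) = 6(Δ_i − Δ_(i-1)) read
  1·M_0 + 6·M_1 + 2·M_2 = 6(Δ_1 - Δ_0) = -30
  2·M_1 + 10·M_2 + 3·M_3 = 6(Δ_2 - Δ_1) = 26
  3·M_2 + 12·M_3 + 3·M_4 = 6(Δ_3 - Δ_2) = 14
Natural end conditions: M_0 = M_4 = 0.
Forward elimination and back-substitution give M_0 = 0, M_1 = -645/103, M_2 = 390/103, M_3 = 68/309, M_4 = 0.
On [1, 2], S'(x) = b_0 + 2c_0·(x - 1) + 3d_0·(x - 1)² with b_0 = Δ_0 - h_0(2M_0 + M_1)/6 = 421/206, c_0 = M_0/2 = 0, d_0 = (M_1 - M_0)/(6h_0) = -215/206. So S'(1) = 421/206.

2.0437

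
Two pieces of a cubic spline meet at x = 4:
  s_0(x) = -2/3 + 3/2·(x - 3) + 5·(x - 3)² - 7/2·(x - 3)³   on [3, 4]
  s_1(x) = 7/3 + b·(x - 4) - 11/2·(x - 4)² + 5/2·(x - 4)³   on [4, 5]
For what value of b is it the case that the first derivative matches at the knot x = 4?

s_0'(x) = 3/2 + 10·(x - 3) - 21/2·(x - 3)², so s_0'(4) = 1. On the right, s_1'(4) = b, so b = 1.

1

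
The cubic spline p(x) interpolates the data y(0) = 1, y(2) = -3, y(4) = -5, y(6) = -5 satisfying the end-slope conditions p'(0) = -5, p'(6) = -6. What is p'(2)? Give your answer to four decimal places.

-1.2667

Write m_i for p''(x_i). With h_i = 2, 2, 2 and divided differences Δ_i = -2, -1, 0, the continuity of p' gives the tridiagonal system
  2·m_0 + 8·m_1 + 2·m_2 = 6(Δ_1 - Δ_0) = 6
  2·m_1 + 8·m_2 + 2·m_3 = 6(Δ_2 - Δ_1) = 6
Clamped end conditions give two more equations: 2h_0·m_0 + h_0·m_1 = 6(Δ_0 - p'(0)) = 18 and h_2·m_2 + 2h_2·m_3 = 6(p'(6) - Δ_2) = -36.
Solving the tridiagonal system: m_0 = 79/15, m_1 = -23/15, m_2 = 58/15, m_3 = -164/15.
On [2, 4], p'(x) = b_1 + 2c_1·(x - 2) + 3d_1·(x - 2)² with b_1 = Δ_1 - h_1(2m_1 + m_2)/6 = -19/15, c_1 = m_1/2 = -23/30, d_1 = (m_2 - m_1)/(6h_1) = 9/20. So p'(2) = -19/15.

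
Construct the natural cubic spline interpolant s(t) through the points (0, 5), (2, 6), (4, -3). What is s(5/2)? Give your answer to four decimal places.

4.5703

With m_i denoting the second derivative at x_i, h_i = 2, 2, and Δ_i = (y_(i+1) − y_i)/h_i = 1/2, -9/2:
  2·m_0 + 8·m_1 + 2·m_2 = 6(Δ_1 - Δ_0) = -30
Natural end conditions: m_0 = m_2 = 0.
Forward elimination and back-substitution give m_0 = 0, m_1 = -15/4, m_2 = 0.
On [2, 4], s(t) = 6 - 2·(t - 2) - 15/8·(t - 2)² + 5/16·(t - 2)³.
With (t - 2) = 1/2: s(5/2) = 585/128.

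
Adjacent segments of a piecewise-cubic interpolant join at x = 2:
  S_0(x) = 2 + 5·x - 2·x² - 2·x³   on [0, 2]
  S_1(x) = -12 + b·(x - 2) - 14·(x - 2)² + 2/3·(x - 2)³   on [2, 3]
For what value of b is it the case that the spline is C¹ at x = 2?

-27

S_0'(x) = 5 - 4·x - 6·x², so S_0'(2) = -27. On the right, S_1'(2) = b, so b = -27.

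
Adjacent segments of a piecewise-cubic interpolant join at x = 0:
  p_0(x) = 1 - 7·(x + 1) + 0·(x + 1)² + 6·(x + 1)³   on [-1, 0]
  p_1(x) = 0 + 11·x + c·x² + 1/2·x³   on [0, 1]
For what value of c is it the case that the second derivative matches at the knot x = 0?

p_0''(x) = 0 + 36·(x + 1), so p_0''(0) = 36. On the right, p_1''(0) = 2c, so c = 18.

18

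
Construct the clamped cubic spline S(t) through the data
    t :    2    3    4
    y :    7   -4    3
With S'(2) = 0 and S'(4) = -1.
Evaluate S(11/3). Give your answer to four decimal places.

Let M_i = S''(x_i). Step sizes h_i = 1, 1; slopes of the chords Δ_i = (y_(i+1) - y_i)/h_i = -11, 7.
  1·M_0 + 4·M_1 + 1·M_2 = 6(Δ_1 - Δ_0) = 108
Clamped end conditions give two more equations: 2h_0·M_0 + h_0·M_1 = 6(Δ_0 - S'(2)) = -66 and h_1·M_1 + 2h_1·M_2 = 6(S'(4) - Δ_1) = -48.
Solving: M_0 = -121/2, M_1 = 55, M_2 = -103/2.
On [3, 4], S(t) = -4 - 11/4·(t - 3) + 55/2·(t - 3)² - 71/4·(t - 3)³.
With (t - 3) = 2/3: S(11/3) = 61/54.

1.1296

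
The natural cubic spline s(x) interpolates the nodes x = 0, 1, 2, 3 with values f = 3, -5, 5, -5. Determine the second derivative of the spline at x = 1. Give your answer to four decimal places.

Write M_i for s''(x_i). With h_i = 1, 1, 1 and divided differences Δ_i = -8, 10, -10, the continuity of s' gives the tridiagonal system
  1·M_0 + 4·M_1 + 1·M_2 = 6(Δ_1 - Δ_0) = 108
  1·M_1 + 4·M_2 + 1·M_3 = 6(Δ_2 - Δ_1) = -120
Natural end conditions: M_0 = M_3 = 0.
Hence M_0 = 0, M_1 = 184/5, M_2 = -196/5, M_3 = 0.

36.8000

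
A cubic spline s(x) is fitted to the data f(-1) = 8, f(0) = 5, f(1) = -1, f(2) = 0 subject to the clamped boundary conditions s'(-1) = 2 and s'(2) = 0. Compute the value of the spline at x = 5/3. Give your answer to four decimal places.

-0.4123

With M_i denoting the second derivative at x_i, h_i = 1, 1, 1, and Δ_i = (y_(i+1) − y_i)/h_i = -3, -6, 1:
  1·M_0 + 4·M_1 + 1·M_2 = 6(Δ_1 - Δ_0) = -18
  1·M_1 + 4·M_2 + 1·M_3 = 6(Δ_2 - Δ_1) = 42
Clamped end conditions give two more equations: 2h_0·M_0 + h_0·M_1 = 6(Δ_0 - s'(-1)) = -30 and h_2·M_2 + 2h_2·M_3 = 6(s'(2) - Δ_2) = -6.
Solving the tridiagonal system: M_0 = -188/15, M_1 = -74/15, M_2 = 214/15, M_3 = -152/15.
On [1, 2], s(x) = -1 - 31/15·(x - 1) + 107/15·(x - 1)² - 61/15·(x - 1)³.
With (x - 1) = 2/3: s(5/3) = -167/405.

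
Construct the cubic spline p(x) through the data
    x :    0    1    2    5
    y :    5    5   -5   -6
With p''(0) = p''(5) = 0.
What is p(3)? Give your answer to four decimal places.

Let M_i = p''(x_i). Step sizes h_i = 1, 1, 3; slopes of the chords Δ_i = (y_(i+1) - y_i)/h_i = 0, -10, -1/3.
  1·M_0 + 4·M_1 + 1·M_2 = 6(Δ_1 - Δ_0) = -60
  1·M_1 + 8·M_2 + 3·M_3 = 6(Δ_2 - Δ_1) = 58
Natural end conditions: M_0 = M_3 = 0.
Solving: M_0 = 0, M_1 = -538/31, M_2 = 292/31, M_3 = 0.
On [2, 5], p(x) = -5 - 907/93·(x - 2) + 146/31·(x - 2)² - 146/279·(x - 2)³.
With (x - 2) = 1: p(3) = -2948/279.

-10.5663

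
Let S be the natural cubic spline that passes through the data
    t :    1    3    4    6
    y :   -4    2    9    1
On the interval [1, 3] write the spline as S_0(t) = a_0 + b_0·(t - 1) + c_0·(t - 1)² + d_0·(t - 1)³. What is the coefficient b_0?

1

Write σ_i for S''(x_i). With h_i = 2, 1, 2 and divided differences Δ_i = 3, 7, -4, the continuity of S' gives the tridiagonal system
  2·σ_0 + 6·σ_1 + 1·σ_2 = 6(Δ_1 - Δ_0) = 24
  1·σ_1 + 6·σ_2 + 2·σ_3 = 6(Δ_2 - Δ_1) = -66
Natural end conditions: σ_0 = σ_3 = 0.
Solving: σ_0 = 0, σ_1 = 6, σ_2 = -12, σ_3 = 0.
On [1, 3], with S_0(t) = a_0 + b_0·(t - 1) + c_0·(t - 1)² + d_0·(t - 1)³: c_0 = σ_0/2 = 0, d_0 = (σ_1 - σ_0)/(6h_0) = 1/2, b_0 = Δ_0 - h_0(2σ_0 + σ_1)/6 = 1.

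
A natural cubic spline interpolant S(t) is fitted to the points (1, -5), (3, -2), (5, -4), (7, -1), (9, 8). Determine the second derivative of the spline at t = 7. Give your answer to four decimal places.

Write m_i for S''(x_i). With h_i = 2, 2, 2, 2 and divided differences Δ_i = 3/2, -1, 3/2, 9/2, the continuity of S' gives the tridiagonal system
  2·m_0 + 8·m_1 + 2·m_2 = 6(Δ_1 - Δ_0) = -15
  2·m_1 + 8·m_2 + 2·m_3 = 6(Δ_2 - Δ_1) = 15
  2·m_2 + 8·m_3 + 2·m_4 = 6(Δ_3 - Δ_2) = 18
Natural end conditions: m_0 = m_4 = 0.
Hence m_0 = 0, m_1 = -267/112, m_2 = 57/28, m_3 = 195/112, m_4 = 0.

1.7411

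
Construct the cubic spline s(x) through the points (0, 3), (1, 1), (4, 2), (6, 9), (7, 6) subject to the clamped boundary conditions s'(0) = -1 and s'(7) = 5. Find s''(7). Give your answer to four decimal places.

Put m_i = s'' at the i-th knot. Here h = (1, 3, 2, 1) and Δ = (-2, 1/3, 7/2, -3), so the interior equations h_(i-1)·m_(i-1) + 2(h_(i-1)+h_i)·m_i + h_i·m_(i+1) = 6(Δ_i − Δ_(i-1)) read
  1·m_0 + 8·m_1 + 3·m_2 = 6(Δ_1 - Δ_0) = 14
  3·m_1 + 10·m_2 + 2·m_3 = 6(Δ_2 - Δ_1) = 19
  2·m_2 + 6·m_3 + 1·m_4 = 6(Δ_3 - Δ_2) = -39
Clamped end conditions give two more equations: 2h_0·m_0 + h_0·m_1 = 6(Δ_0 - s'(0)) = -6 and h_3·m_3 + 2h_3·m_4 = 6(s'(7) - Δ_3) = 48.
Forward elimination and back-substitution give m_0 = -483/148, m_1 = 39/74, m_2 = 1931/444, m_3 = -1447/111, m_4 = 6775/222.

30.5180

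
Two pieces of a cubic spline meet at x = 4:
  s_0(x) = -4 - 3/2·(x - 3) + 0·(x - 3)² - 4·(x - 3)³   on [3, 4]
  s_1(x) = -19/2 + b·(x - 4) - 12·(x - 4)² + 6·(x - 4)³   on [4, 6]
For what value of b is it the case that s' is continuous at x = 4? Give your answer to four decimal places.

s_0'(x) = -3/2 + 0·(x - 3) - 12·(x - 3)², so s_0'(4) = -27/2. On the right, s_1'(4) = b, so b = -27/2.

-13.5000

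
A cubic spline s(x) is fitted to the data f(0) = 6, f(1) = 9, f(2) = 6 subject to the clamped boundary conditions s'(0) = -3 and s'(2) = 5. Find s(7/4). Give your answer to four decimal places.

5.7422

With σ_i denoting the second derivative at x_i, h_i = 1, 1, and Δ_i = (y_(i+1) − y_i)/h_i = 3, -3:
  1·σ_0 + 4·σ_1 + 1·σ_2 = 6(Δ_1 - Δ_0) = -36
Clamped end conditions give two more equations: 2h_0·σ_0 + h_0·σ_1 = 6(Δ_0 - s'(0)) = 36 and h_1·σ_1 + 2h_1·σ_2 = 6(s'(2) - Δ_1) = 48.
Solving the tridiagonal system: σ_0 = 31, σ_1 = -26, σ_2 = 37.
On [1, 2], s(x) = 9 - 1/2·(x - 1) - 13·(x - 1)² + 21/2·(x - 1)³.
With (x - 1) = 3/4: s(7/4) = 735/128.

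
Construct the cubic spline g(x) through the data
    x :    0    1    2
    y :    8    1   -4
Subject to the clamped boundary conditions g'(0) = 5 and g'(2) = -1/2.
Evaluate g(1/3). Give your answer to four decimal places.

Write M_i for g''(x_i). With h_i = 1, 1 and divided differences Δ_i = -7, -5, the continuity of g' gives the tridiagonal system
  1·M_0 + 4·M_1 + 1·M_2 = 6(Δ_1 - Δ_0) = 12
Clamped end conditions give two more equations: 2h_0·M_0 + h_0·M_1 = 6(Δ_0 - g'(0)) = -72 and h_1·M_1 + 2h_1·M_2 = 6(g'(2) - Δ_1) = 27.
Forward elimination and back-substitution give M_0 = -167/4, M_1 = 23/2, M_2 = 31/4.
On [0, 1], g(x) = 8 + 5·x - 167/8·x² + 71/8·x³.
With x = 1/3: g(1/3) = 829/108.

7.6759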